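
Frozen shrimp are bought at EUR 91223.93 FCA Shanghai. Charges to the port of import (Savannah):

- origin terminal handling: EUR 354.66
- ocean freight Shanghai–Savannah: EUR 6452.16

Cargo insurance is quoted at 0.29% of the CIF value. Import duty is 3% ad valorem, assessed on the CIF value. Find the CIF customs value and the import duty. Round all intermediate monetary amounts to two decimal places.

Let C be the CIF value. C = FCA price + pre-shipment costs + freight + 0.29% × C
C − 0.29% × C = 91223.93 + 354.66 + 6452.16
0.9971 × C = 98030.75
C = 98030.75 / 0.9971 = 98315.87
Insurance premium = 0.29% × 98315.87 = 285.12
Import duty = 98315.87 × 3% = 2949.48

CIF value: EUR 98315.87; import duty: EUR 2949.48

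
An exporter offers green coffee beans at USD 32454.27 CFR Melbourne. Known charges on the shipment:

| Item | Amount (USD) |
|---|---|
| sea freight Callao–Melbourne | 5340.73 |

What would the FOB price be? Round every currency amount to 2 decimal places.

From CFR to FOB, the seller no longer bears: freight.
FOB price = 32454.27 − 5340.73 = 27113.54

FOB price: USD 27113.54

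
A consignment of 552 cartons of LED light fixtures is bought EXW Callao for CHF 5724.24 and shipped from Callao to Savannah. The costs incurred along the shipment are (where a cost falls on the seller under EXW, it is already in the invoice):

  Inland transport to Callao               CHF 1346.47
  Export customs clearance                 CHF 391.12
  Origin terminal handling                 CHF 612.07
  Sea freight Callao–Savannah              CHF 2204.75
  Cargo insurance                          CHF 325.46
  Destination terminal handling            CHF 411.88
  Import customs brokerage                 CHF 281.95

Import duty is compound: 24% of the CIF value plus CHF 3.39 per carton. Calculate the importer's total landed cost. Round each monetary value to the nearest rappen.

EXW: the seller makes goods available at their premises; the buyer bears all onward costs.
CIF value = EXW price + inland to port + export clearance + origin terminal + freight + insurance = 5724.24 + 1346.47 + 391.12 + 612.07 + 2204.75 + 325.46 = 10604.11
Ad valorem component: 10604.11 × 24% = 2544.99
Specific component: 552 × 3.39 = 1871.28
Import duty = 2544.99 + 1871.28 = 4416.27
Buyer bears: inland to port 1346.47 + export clearance 391.12 + origin terminal 612.07 + freight 2204.75 + insurance 325.46 + destination terminal 411.88 + brokerage 281.95 + duty 4416.27 = 9989.97
Landed cost = invoice 5724.24 + 9989.97 = 15714.21

Total landed cost: CHF 15714.21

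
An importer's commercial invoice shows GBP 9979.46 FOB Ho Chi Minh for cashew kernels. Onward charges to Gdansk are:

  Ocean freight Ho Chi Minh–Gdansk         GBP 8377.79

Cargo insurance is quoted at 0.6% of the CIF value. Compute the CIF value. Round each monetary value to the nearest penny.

Let C be the CIF value. C = FOB price + freight + 0.6% × C
C − 0.6% × C = 9979.46 + 8377.79
0.994 × C = 18357.25
C = 18357.25 / 0.994 = 18468.06
Insurance premium = 0.6% × 18468.06 = 110.81

CIF value: GBP 18468.06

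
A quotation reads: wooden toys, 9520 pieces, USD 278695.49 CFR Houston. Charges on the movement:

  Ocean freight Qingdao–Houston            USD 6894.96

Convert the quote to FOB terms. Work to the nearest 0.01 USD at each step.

From CFR to FOB, the seller no longer bears: freight.
FOB price = 278695.49 − 6894.96 = 271800.53

FOB price: USD 271800.53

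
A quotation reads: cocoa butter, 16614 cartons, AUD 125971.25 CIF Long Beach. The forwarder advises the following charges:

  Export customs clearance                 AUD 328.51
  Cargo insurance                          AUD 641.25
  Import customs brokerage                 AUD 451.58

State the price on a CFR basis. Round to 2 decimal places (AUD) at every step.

CFR price: AUD 125330.00

Not relevant to the conversion: export clearance — on the seller under both CIF and CFR; already in the CIF price and stays in the CFR price. brokerage — on the buyer under both terms; not part of either seller's price.
From CIF to CFR, the seller no longer bears: insurance.
CFR price = 125971.25 − 641.25 = 125330.00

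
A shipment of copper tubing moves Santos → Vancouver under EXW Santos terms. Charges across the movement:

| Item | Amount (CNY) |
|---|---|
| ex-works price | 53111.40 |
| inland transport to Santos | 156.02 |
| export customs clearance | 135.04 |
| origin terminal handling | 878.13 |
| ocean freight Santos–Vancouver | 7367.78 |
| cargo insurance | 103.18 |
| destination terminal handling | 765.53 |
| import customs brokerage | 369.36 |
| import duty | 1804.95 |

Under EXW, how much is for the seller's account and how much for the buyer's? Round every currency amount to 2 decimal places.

Seller: CNY 53111.40; buyer: CNY 11579.99

EXW: the seller makes goods available at their premises; the buyer bears all onward costs.
Seller's account: goods 53111.40 = 53111.40
Buyer's account: inland to port 156.02 + export clearance 135.04 + origin terminal 878.13 + freight 7367.78 + insurance 103.18 + destination terminal 765.53 + brokerage 369.36 + duty 1804.95 = 11579.99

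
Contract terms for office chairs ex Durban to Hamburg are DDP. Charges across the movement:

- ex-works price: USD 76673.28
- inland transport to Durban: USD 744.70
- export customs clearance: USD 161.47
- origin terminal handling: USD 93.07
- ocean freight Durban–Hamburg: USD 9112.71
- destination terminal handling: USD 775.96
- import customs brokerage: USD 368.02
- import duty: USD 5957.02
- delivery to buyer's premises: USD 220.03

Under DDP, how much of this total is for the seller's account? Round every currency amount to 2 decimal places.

Seller's account: USD 94106.26

DDP: the seller bears all costs including import duty.
Seller's account: goods 76673.28 + inland to port 744.70 + export clearance 161.47 + origin terminal 93.07 + freight 9112.71 + destination terminal 775.96 + brokerage 368.02 + duty 5957.02 + delivery 220.03 = 94106.26
Buyer's account: 0.00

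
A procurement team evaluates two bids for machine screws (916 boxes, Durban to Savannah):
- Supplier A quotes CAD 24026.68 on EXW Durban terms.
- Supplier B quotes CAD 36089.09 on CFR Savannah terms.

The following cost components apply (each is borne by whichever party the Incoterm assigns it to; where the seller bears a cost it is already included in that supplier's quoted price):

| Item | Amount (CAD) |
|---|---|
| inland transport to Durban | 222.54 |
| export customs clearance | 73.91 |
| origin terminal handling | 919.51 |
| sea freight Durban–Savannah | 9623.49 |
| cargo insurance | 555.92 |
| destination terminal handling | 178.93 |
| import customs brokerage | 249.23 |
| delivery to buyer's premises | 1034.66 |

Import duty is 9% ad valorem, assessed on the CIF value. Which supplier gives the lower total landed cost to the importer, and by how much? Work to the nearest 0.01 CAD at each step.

Supplier A (EXW):
CIF value = EXW price + inland to port + export clearance + origin terminal + freight + insurance = 24026.68 + 222.54 + 73.91 + 919.51 + 9623.49 + 555.92 = 35422.05
Import duty = 35422.05 × 9% = 3187.98
Buyer bears (A): 222.54 + 73.91 + 919.51 + 9623.49 + 555.92 + 178.93 + 249.23 + 1034.66 = 12858.19
Landed cost (A) = invoice 24026.68 + 12858.19 + duty 3187.98 = 40072.85
Supplier B (CFR):
CIF value = CFR price + insurance = 36089.09 + 555.92 = 36645.01
Import duty = 36645.01 × 9% = 3298.05
Buyer bears (B): 555.92 + 178.93 + 249.23 + 1034.66 = 2018.74
Landed cost (B) = invoice 36089.09 + 2018.74 + duty 3298.05 = 41405.88
Difference = |40072.85 − 41405.88| = 1333.03

Supplier A is cheaper by CAD 1333.03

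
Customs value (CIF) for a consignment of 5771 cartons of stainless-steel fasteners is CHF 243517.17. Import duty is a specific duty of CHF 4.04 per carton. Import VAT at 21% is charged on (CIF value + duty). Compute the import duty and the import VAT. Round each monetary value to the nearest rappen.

Import duty: CHF 23314.84; import VAT: CHF 56034.72

Import duty = 5771 × 4.04 = 23314.84
VAT base = CIF + duty = 243517.17 + 23314.84 = 266832.01
Import VAT = 266832.01 × 21% = 56034.72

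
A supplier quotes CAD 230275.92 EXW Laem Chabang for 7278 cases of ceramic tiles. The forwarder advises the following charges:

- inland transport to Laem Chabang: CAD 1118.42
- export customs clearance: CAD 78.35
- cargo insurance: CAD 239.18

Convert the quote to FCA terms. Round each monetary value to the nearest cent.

Not relevant to the conversion: insurance — on the buyer under both terms; not part of either seller's price.
From EXW to FCA, the seller additionally bears: inland to port, export clearance.
FCA price = 230275.92 + 1118.42 + 78.35 = 231472.69

FCA price: CAD 231472.69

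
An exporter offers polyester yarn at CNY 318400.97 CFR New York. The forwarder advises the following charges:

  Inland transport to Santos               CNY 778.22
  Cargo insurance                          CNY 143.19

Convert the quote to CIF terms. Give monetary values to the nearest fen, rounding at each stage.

Not relevant to the conversion: inland to port — on the seller under both CFR and CIF; already in the CFR price and stays in the CIF price.
From CFR to CIF, the seller additionally bears: insurance.
CIF price = 318400.97 + 143.19 = 318544.16

CIF price: CNY 318544.16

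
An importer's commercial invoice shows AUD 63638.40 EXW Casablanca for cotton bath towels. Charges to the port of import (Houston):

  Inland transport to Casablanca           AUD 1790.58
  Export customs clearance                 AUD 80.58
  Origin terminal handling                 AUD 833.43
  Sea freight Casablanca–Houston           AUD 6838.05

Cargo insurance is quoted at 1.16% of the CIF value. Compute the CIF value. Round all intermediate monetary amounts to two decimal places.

Let C be the CIF value. C = EXW price + pre-shipment costs + freight + 1.16% × C
C − 1.16% × C = 63638.40 + 1790.58 + 80.58 + 833.43 + 6838.05
0.9884 × C = 73181.04
C = 73181.04 / 0.9884 = 74039.90
Insurance premium = 1.16% × 74039.90 = 858.86

CIF value: AUD 74039.90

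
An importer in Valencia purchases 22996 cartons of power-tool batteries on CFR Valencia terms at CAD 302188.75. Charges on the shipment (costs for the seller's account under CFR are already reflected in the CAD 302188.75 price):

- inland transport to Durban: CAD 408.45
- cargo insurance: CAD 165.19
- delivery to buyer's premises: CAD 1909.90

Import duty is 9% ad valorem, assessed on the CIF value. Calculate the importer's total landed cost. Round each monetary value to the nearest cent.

Total landed cost: CAD 331475.69

CFR: the seller pays costs through ocean freight to the destination port, but not insurance.
Already in the invoice (seller's account under CFR): inland to port — exclude.
CIF value = CFR price + insurance = 302188.75 + 165.19 = 302353.94
Import duty = 302353.94 × 9% = 27211.85
Buyer bears: insurance 165.19 + delivery 1909.90 + duty 27211.85 = 29286.94
Landed cost = invoice 302188.75 + 29286.94 = 331475.69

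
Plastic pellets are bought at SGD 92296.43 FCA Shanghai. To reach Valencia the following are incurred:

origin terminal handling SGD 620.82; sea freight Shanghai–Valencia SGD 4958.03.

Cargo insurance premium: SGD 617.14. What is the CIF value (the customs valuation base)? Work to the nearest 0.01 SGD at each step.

CIF = FCA price + pre-shipment costs + freight + insurance
CIF = 92296.43 + 620.82 + 4958.03 + 617.14 = 98492.42

CIF value: SGD 98492.42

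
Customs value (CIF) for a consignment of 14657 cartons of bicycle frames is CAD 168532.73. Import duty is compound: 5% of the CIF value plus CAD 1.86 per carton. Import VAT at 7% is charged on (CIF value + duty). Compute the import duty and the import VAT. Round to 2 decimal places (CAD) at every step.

Ad valorem component: 168532.73 × 5% = 8426.64
Specific component: 14657 × 1.86 = 27262.02
Import duty = 8426.64 + 27262.02 = 35688.66
VAT base = CIF + duty = 168532.73 + 35688.66 = 204221.39
Import VAT = 204221.39 × 7% = 14295.50

Import duty: CAD 35688.66; import VAT: CAD 14295.50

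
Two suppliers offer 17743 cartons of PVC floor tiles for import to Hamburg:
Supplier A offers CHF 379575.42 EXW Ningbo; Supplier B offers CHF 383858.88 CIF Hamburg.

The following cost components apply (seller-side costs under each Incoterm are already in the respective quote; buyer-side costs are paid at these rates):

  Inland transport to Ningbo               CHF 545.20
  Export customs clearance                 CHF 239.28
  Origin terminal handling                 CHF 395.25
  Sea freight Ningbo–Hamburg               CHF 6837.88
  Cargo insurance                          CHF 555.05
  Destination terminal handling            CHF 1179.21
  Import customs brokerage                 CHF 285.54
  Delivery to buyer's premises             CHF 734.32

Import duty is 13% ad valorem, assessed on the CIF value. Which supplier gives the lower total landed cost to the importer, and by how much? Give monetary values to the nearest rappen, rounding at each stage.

Supplier A (EXW):
CIF value = EXW price + inland to port + export clearance + origin terminal + freight + insurance = 379575.42 + 545.20 + 239.28 + 395.25 + 6837.88 + 555.05 = 388148.08
Import duty = 388148.08 × 13% = 50459.25
Buyer bears (A): 545.20 + 239.28 + 395.25 + 6837.88 + 555.05 + 1179.21 + 285.54 + 734.32 = 10771.73
Landed cost (A) = invoice 379575.42 + 10771.73 + duty 50459.25 = 440806.40
Supplier B (CIF):
The CIF price already equals the CIF value: 383858.88
Import duty = 383858.88 × 13% = 49901.65
Buyer bears (B): 1179.21 + 285.54 + 734.32 = 2199.07
Landed cost (B) = invoice 383858.88 + 2199.07 + duty 49901.65 = 435959.60
Difference = |440806.40 − 435959.60| = 4846.80

Supplier B is cheaper by CHF 4846.80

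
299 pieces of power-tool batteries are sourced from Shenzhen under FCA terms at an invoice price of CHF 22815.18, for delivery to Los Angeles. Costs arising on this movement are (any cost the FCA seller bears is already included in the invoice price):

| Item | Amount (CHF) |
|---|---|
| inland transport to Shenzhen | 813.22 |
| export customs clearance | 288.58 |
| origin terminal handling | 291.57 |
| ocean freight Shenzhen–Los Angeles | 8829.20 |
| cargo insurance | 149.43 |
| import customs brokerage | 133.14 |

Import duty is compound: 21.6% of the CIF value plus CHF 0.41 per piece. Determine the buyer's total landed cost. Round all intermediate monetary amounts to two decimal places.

Total landed cost: CHF 39271.55

FCA: the seller delivers export-cleared goods to the carrier; the buyer bears costs from that point.
Already in the invoice (seller's account under FCA): inland to port, export clearance — exclude.
CIF value = FCA price + origin terminal + freight + insurance = 22815.18 + 291.57 + 8829.20 + 149.43 = 32085.38
Ad valorem component: 32085.38 × 21.6% = 6930.44
Specific component: 299 × 0.41 = 122.59
Import duty = 6930.44 + 122.59 = 7053.03
Buyer bears: origin terminal 291.57 + freight 8829.20 + insurance 149.43 + brokerage 133.14 + duty 7053.03 = 16456.37
Landed cost = invoice 22815.18 + 16456.37 = 39271.55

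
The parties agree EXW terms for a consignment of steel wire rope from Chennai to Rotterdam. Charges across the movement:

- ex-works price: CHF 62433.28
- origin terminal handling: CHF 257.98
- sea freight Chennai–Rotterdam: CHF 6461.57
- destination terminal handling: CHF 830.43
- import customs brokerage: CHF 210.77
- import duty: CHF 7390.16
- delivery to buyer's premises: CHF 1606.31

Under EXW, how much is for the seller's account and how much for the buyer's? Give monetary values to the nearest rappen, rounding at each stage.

EXW: the seller makes goods available at their premises; the buyer bears all onward costs.
Seller's account: goods 62433.28 = 62433.28
Buyer's account: origin terminal 257.98 + freight 6461.57 + destination terminal 830.43 + brokerage 210.77 + duty 7390.16 + delivery 1606.31 = 16757.22

Seller: CHF 62433.28; buyer: CHF 16757.22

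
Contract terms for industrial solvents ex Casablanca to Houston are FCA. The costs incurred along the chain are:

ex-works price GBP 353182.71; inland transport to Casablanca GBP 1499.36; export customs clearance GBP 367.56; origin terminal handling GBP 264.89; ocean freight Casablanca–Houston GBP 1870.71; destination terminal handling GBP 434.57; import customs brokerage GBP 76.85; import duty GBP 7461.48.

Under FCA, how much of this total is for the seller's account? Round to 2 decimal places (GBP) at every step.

Seller's account: GBP 355049.63

FCA: the seller delivers export-cleared goods to the carrier; the buyer bears costs from that point.
Seller's account: goods 353182.71 + inland to port 1499.36 + export clearance 367.56 = 355049.63
Buyer's account: origin terminal 264.89 + freight 1870.71 + destination terminal 434.57 + brokerage 76.85 + duty 7461.48 = 10108.50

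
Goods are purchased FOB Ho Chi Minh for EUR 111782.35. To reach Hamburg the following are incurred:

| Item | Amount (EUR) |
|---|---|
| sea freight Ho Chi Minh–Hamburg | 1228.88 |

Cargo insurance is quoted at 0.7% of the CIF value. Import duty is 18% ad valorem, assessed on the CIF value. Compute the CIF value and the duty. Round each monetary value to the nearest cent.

CIF value: EUR 113807.89; import duty: EUR 20485.42

Let C be the CIF value. C = FOB price + freight + 0.7% × C
C − 0.7% × C = 111782.35 + 1228.88
0.993 × C = 113011.23
C = 113011.23 / 0.993 = 113807.89
Insurance premium = 0.7% × 113807.89 = 796.66
Import duty = 113807.89 × 18% = 20485.42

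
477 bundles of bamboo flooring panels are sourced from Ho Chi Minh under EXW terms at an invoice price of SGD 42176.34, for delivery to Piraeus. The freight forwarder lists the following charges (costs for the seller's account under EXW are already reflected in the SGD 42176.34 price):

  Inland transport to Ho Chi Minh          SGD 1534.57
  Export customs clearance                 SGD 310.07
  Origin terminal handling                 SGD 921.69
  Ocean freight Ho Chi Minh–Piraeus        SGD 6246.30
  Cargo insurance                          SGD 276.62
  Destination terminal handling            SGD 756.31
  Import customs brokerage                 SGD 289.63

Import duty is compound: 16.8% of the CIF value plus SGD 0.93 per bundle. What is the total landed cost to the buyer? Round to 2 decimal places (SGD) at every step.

EXW: the seller makes goods available at their premises; the buyer bears all onward costs.
CIF value = EXW price + inland to port + export clearance + origin terminal + freight + insurance = 42176.34 + 1534.57 + 310.07 + 921.69 + 6246.30 + 276.62 = 51465.59
Ad valorem component: 51465.59 × 16.8% = 8646.22
Specific component: 477 × 0.93 = 443.61
Import duty = 8646.22 + 443.61 = 9089.83
Buyer bears: inland to port 1534.57 + export clearance 310.07 + origin terminal 921.69 + freight 6246.30 + insurance 276.62 + destination terminal 756.31 + brokerage 289.63 + duty 9089.83 = 19425.02
Landed cost = invoice 42176.34 + 19425.02 = 61601.36

Total landed cost: SGD 61601.36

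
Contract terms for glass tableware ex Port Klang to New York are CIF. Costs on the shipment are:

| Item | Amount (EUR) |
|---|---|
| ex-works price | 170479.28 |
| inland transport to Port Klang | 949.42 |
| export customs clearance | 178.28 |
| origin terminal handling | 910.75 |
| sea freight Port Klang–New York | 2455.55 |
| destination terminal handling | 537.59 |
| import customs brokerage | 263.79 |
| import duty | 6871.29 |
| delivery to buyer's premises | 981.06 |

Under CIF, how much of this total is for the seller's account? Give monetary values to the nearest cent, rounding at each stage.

Seller's account: EUR 174973.28

CIF: the seller pays costs through ocean freight and marine insurance to the destination port.
Seller's account: goods 170479.28 + inland to port 949.42 + export clearance 178.28 + origin terminal 910.75 + freight 2455.55 = 174973.28
Buyer's account: destination terminal 537.59 + brokerage 263.79 + duty 6871.29 + delivery 981.06 = 8653.73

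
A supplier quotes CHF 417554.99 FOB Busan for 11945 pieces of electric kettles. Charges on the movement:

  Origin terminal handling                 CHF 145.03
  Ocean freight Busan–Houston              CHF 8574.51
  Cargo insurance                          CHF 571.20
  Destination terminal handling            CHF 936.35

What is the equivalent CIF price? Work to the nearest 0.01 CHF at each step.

Not relevant to the conversion: origin terminal — on the seller under both FOB and CIF; already in the FOB price and stays in the CIF price. destination terminal — on the buyer under both terms; not part of either seller's price.
From FOB to CIF, the seller additionally bears: freight, insurance.
CIF price = 417554.99 + 8574.51 + 571.20 = 426700.70

CIF price: CHF 426700.70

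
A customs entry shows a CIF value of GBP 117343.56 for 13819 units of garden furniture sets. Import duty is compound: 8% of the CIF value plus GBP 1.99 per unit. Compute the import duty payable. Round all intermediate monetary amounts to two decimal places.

Ad valorem component: 117343.56 × 8% = 9387.48
Specific component: 13819 × 1.99 = 27499.81
Import duty = 9387.48 + 27499.81 = 36887.29

Import duty: GBP 36887.29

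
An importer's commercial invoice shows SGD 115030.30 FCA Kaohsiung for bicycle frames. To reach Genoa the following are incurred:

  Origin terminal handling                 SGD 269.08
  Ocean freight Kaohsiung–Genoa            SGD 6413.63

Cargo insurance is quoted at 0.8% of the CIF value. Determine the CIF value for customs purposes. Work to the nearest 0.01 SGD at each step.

CIF value: SGD 122694.57

Let C be the CIF value. C = FCA price + pre-shipment costs + freight + 0.8% × C
C − 0.8% × C = 115030.30 + 269.08 + 6413.63
0.992 × C = 121713.01
C = 121713.01 / 0.992 = 122694.57
Insurance premium = 0.8% × 122694.57 = 981.56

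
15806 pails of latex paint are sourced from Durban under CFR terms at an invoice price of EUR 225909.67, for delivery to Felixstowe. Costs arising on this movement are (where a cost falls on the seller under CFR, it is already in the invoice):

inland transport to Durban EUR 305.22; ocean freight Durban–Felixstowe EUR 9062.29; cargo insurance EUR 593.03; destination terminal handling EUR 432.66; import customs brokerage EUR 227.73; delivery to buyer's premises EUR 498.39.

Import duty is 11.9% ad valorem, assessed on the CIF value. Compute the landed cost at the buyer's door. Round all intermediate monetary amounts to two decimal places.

CFR: the seller pays costs through ocean freight to the destination port, but not insurance.
Already in the invoice (seller's account under CFR): inland to port, freight — exclude.
CIF value = CFR price + insurance = 225909.67 + 593.03 = 226502.70
Import duty = 226502.70 × 11.9% = 26953.82
Buyer bears: insurance 593.03 + destination terminal 432.66 + brokerage 227.73 + delivery 498.39 + duty 26953.82 = 28705.63
Landed cost = invoice 225909.67 + 28705.63 = 254615.30

Total landed cost: EUR 254615.30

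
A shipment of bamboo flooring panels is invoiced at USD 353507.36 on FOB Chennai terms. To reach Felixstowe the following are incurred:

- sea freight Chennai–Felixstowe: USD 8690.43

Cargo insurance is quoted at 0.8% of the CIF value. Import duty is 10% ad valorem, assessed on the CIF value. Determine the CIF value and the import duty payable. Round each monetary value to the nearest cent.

CIF value: USD 365118.74; import duty: USD 36511.87

Let C be the CIF value. C = FOB price + freight + 0.8% × C
C − 0.8% × C = 353507.36 + 8690.43
0.992 × C = 362197.79
C = 362197.79 / 0.992 = 365118.74
Insurance premium = 0.8% × 365118.74 = 2920.95
Import duty = 365118.74 × 10% = 36511.87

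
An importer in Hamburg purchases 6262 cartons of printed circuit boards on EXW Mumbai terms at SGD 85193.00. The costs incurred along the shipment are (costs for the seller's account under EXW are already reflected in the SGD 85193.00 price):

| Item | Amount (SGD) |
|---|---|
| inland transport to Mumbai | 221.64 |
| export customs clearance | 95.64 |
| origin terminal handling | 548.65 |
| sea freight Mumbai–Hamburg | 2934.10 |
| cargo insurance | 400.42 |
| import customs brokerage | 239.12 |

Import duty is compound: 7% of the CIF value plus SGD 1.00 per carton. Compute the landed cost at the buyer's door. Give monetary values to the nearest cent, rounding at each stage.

EXW: the seller makes goods available at their premises; the buyer bears all onward costs.
CIF value = EXW price + inland to port + export clearance + origin terminal + freight + insurance = 85193.00 + 221.64 + 95.64 + 548.65 + 2934.10 + 400.42 = 89393.45
Ad valorem component: 89393.45 × 7% = 6257.54
Specific component: 6262 × 1.00 = 6262.00
Import duty = 6257.54 + 6262.00 = 12519.54
Buyer bears: inland to port 221.64 + export clearance 95.64 + origin terminal 548.65 + freight 2934.10 + insurance 400.42 + brokerage 239.12 + duty 12519.54 = 16959.11
Landed cost = invoice 85193.00 + 16959.11 = 102152.11

Total landed cost: SGD 102152.11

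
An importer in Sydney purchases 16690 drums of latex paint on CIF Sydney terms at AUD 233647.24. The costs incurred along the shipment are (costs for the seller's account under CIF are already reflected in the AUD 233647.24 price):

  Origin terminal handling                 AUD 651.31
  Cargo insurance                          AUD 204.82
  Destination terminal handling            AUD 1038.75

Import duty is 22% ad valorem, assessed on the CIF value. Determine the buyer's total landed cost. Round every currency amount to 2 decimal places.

CIF: the seller pays costs through ocean freight and marine insurance to the destination port.
Already in the invoice (seller's account under CIF): origin terminal, insurance — exclude.
The CIF price already equals the CIF value: 233647.24
Import duty = 233647.24 × 22% = 51402.39
Buyer bears: destination terminal 1038.75 + duty 51402.39 = 52441.14
Landed cost = invoice 233647.24 + 52441.14 = 286088.38

Total landed cost: AUD 286088.38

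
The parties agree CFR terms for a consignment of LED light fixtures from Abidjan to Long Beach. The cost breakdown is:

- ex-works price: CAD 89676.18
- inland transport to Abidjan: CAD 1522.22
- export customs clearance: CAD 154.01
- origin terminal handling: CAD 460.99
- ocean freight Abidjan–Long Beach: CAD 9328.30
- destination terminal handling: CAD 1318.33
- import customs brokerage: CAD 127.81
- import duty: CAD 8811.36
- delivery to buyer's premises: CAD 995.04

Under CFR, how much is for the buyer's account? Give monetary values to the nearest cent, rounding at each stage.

Buyer's account: CAD 11252.54

CFR: the seller pays costs through ocean freight to the destination port, but not insurance.
Seller's account: goods 89676.18 + inland to port 1522.22 + export clearance 154.01 + origin terminal 460.99 + freight 9328.30 = 101141.70
Buyer's account: destination terminal 1318.33 + brokerage 127.81 + duty 8811.36 + delivery 995.04 = 11252.54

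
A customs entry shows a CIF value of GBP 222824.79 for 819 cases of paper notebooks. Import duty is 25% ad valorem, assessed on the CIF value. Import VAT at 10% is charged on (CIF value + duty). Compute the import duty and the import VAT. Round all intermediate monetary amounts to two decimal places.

Import duty = 222824.79 × 25% = 55706.20
VAT base = CIF + duty = 222824.79 + 55706.20 = 278530.99
Import VAT = 278530.99 × 10% = 27853.10

Import duty: GBP 55706.20; import VAT: GBP 27853.10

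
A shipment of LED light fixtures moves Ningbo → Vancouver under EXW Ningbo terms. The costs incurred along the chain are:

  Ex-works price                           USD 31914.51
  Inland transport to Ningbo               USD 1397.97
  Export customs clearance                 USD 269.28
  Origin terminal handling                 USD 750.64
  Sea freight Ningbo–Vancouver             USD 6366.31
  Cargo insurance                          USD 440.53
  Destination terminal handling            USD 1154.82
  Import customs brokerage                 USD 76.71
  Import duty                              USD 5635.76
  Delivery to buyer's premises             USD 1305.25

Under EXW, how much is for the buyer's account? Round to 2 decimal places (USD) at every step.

EXW: the seller makes goods available at their premises; the buyer bears all onward costs.
Seller's account: goods 31914.51 = 31914.51
Buyer's account: inland to port 1397.97 + export clearance 269.28 + origin terminal 750.64 + freight 6366.31 + insurance 440.53 + destination terminal 1154.82 + brokerage 76.71 + duty 5635.76 + delivery 1305.25 = 17397.27

Buyer's account: USD 17397.27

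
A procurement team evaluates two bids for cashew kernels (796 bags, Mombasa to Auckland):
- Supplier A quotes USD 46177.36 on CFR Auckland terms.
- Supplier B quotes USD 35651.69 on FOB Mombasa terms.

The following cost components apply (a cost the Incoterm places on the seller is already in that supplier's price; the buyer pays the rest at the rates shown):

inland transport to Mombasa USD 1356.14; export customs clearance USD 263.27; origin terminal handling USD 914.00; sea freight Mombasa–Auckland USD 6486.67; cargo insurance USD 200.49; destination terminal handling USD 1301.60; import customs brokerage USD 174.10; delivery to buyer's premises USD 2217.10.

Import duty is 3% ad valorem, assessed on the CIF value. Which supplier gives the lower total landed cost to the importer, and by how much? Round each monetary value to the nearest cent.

Supplier A (CFR):
CIF value = CFR price + insurance = 46177.36 + 200.49 = 46377.85
Import duty = 46377.85 × 3% = 1391.34
Buyer bears (A): 200.49 + 1301.60 + 174.10 + 2217.10 = 3893.29
Landed cost (A) = invoice 46177.36 + 3893.29 + duty 1391.34 = 51461.99
Supplier B (FOB):
CIF value = FOB price + freight + insurance = 35651.69 + 6486.67 + 200.49 = 42338.85
Import duty = 42338.85 × 3% = 1270.17
Buyer bears (B): 6486.67 + 200.49 + 1301.60 + 174.10 + 2217.10 = 10379.96
Landed cost (B) = invoice 35651.69 + 10379.96 + duty 1270.17 = 47301.82
Difference = |51461.99 − 47301.82| = 4160.17

Supplier B is cheaper by USD 4160.17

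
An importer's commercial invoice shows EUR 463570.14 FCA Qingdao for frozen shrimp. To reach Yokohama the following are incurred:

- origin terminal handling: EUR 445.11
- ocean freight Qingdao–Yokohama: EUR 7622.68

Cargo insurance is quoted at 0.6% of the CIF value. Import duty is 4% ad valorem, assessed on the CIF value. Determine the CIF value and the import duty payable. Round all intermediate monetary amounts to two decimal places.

Let C be the CIF value. C = FCA price + pre-shipment costs + freight + 0.6% × C
C − 0.6% × C = 463570.14 + 445.11 + 7622.68
0.994 × C = 471637.93
C = 471637.93 / 0.994 = 474484.84
Insurance premium = 0.6% × 474484.84 = 2846.91
Import duty = 474484.84 × 4% = 18979.39

CIF value: EUR 474484.84; import duty: EUR 18979.39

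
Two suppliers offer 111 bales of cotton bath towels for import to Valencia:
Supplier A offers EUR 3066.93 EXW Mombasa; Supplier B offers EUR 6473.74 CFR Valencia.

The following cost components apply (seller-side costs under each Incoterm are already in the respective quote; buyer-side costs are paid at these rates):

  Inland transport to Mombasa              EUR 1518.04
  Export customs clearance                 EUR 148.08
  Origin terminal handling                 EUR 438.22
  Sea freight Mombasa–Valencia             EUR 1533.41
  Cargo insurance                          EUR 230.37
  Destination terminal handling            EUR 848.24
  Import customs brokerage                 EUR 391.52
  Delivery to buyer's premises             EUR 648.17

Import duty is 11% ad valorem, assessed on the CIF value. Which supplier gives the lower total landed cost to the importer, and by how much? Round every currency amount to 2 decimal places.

Supplier A (EXW):
CIF value = EXW price + inland to port + export clearance + origin terminal + freight + insurance = 3066.93 + 1518.04 + 148.08 + 438.22 + 1533.41 + 230.37 = 6935.05
Import duty = 6935.05 × 11% = 762.86
Buyer bears (A): 1518.04 + 148.08 + 438.22 + 1533.41 + 230.37 + 848.24 + 391.52 + 648.17 = 5756.05
Landed cost (A) = invoice 3066.93 + 5756.05 + duty 762.86 = 9585.84
Supplier B (CFR):
CIF value = CFR price + insurance = 6473.74 + 230.37 = 6704.11
Import duty = 6704.11 × 11% = 737.45
Buyer bears (B): 230.37 + 848.24 + 391.52 + 648.17 = 2118.30
Landed cost (B) = invoice 6473.74 + 2118.30 + duty 737.45 = 9329.49
Difference = |9585.84 − 9329.49| = 256.35

Supplier B is cheaper by EUR 256.35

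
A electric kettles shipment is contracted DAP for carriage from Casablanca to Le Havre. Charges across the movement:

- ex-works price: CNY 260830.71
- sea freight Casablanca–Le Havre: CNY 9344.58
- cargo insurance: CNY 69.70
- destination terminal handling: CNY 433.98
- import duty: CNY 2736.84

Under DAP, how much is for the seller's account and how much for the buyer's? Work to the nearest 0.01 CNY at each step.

Seller: CNY 270678.97; buyer: CNY 2736.84

DAP: the seller bears all costs to the named destination except import duty and clearance.
Seller's account: goods 260830.71 + freight 9344.58 + insurance 69.70 + destination terminal 433.98 = 270678.97
Buyer's account: duty 2736.84 = 2736.84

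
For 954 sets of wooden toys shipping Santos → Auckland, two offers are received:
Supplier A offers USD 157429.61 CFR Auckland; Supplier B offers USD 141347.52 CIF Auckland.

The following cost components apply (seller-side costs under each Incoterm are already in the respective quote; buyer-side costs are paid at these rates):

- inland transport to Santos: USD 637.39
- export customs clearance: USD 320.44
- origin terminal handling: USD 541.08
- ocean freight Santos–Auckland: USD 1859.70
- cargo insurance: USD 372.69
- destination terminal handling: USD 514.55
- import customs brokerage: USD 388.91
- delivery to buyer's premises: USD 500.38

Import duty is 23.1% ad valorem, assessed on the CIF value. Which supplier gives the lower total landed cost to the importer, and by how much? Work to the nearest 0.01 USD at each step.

Supplier A (CFR):
CIF value = CFR price + insurance = 157429.61 + 372.69 = 157802.30
Import duty = 157802.30 × 23.1% = 36452.33
Buyer bears (A): 372.69 + 514.55 + 388.91 + 500.38 = 1776.53
Landed cost (A) = invoice 157429.61 + 1776.53 + duty 36452.33 = 195658.47
Supplier B (CIF):
The CIF price already equals the CIF value: 141347.52
Import duty = 141347.52 × 23.1% = 32651.28
Buyer bears (B): 514.55 + 388.91 + 500.38 = 1403.84
Landed cost (B) = invoice 141347.52 + 1403.84 + duty 32651.28 = 175402.64
Difference = |195658.47 − 175402.64| = 20255.83

Supplier B is cheaper by USD 20255.83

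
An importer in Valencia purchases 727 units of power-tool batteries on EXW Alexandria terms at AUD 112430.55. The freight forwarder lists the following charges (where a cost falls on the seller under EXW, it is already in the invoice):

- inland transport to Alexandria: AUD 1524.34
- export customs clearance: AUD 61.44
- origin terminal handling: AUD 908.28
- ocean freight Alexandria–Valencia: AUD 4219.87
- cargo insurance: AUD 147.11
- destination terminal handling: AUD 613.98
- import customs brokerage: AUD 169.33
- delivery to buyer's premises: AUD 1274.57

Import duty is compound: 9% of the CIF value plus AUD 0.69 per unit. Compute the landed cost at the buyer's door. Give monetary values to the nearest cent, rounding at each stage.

EXW: the seller makes goods available at their premises; the buyer bears all onward costs.
CIF value = EXW price + inland to port + export clearance + origin terminal + freight + insurance = 112430.55 + 1524.34 + 61.44 + 908.28 + 4219.87 + 147.11 = 119291.59
Ad valorem component: 119291.59 × 9% = 10736.24
Specific component: 727 × 0.69 = 501.63
Import duty = 10736.24 + 501.63 = 11237.87
Buyer bears: inland to port 1524.34 + export clearance 61.44 + origin terminal 908.28 + freight 4219.87 + insurance 147.11 + destination terminal 613.98 + brokerage 169.33 + delivery 1274.57 + duty 11237.87 = 20156.79
Landed cost = invoice 112430.55 + 20156.79 = 132587.34

Total landed cost: AUD 132587.34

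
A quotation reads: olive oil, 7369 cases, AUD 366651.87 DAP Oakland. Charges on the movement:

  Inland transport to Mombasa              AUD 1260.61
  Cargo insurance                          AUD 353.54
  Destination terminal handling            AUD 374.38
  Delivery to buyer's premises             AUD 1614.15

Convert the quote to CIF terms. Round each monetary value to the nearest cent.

Not relevant to the conversion: insurance, inland to port — on the seller under both DAP and CIF; already in the DAP price and stays in the CIF price.
From DAP to CIF, the seller no longer bears: destination terminal, delivery.
CIF price = 366651.87 − 374.38 − 1614.15 = 364663.34

CIF price: AUD 364663.34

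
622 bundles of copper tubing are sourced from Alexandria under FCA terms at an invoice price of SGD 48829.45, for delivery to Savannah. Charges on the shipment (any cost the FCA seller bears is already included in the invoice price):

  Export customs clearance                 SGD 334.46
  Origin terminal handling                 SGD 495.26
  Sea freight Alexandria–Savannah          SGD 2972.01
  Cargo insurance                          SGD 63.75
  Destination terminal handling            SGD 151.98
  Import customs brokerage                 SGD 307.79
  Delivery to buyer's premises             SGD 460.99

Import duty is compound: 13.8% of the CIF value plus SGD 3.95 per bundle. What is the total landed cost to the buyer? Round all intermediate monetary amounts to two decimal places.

FCA: the seller delivers export-cleared goods to the carrier; the buyer bears costs from that point.
Already in the invoice (seller's account under FCA): export clearance — exclude.
CIF value = FCA price + origin terminal + freight + insurance = 48829.45 + 495.26 + 2972.01 + 63.75 = 52360.47
Ad valorem component: 52360.47 × 13.8% = 7225.74
Specific component: 622 × 3.95 = 2456.90
Import duty = 7225.74 + 2456.90 = 9682.64
Buyer bears: origin terminal 495.26 + freight 2972.01 + insurance 63.75 + destination terminal 151.98 + brokerage 307.79 + delivery 460.99 + duty 9682.64 = 14134.42
Landed cost = invoice 48829.45 + 14134.42 = 62963.87

Total landed cost: SGD 62963.87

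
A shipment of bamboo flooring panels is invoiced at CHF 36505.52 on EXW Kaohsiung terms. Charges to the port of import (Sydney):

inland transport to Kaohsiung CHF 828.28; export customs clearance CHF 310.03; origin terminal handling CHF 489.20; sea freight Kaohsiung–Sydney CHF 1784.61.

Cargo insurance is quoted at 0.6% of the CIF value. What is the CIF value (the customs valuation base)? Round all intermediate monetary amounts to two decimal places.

Let C be the CIF value. C = EXW price + pre-shipment costs + freight + 0.6% × C
C − 0.6% × C = 36505.52 + 828.28 + 310.03 + 489.20 + 1784.61
0.994 × C = 39917.64
C = 39917.64 / 0.994 = 40158.59
Insurance premium = 0.6% × 40158.59 = 240.95

CIF value: CHF 40158.59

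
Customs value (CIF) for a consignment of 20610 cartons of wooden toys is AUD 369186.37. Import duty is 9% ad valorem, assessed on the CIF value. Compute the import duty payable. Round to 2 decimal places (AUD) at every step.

Import duty: AUD 33226.77

Import duty = 369186.37 × 9% = 33226.77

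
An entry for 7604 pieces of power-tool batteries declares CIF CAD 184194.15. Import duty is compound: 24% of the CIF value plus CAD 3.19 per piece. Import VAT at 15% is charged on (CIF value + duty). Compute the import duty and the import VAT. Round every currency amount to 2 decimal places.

Import duty: CAD 68463.36; import VAT: CAD 37898.63

Ad valorem component: 184194.15 × 24% = 44206.60
Specific component: 7604 × 3.19 = 24256.76
Import duty = 44206.60 + 24256.76 = 68463.36
VAT base = CIF + duty = 184194.15 + 68463.36 = 252657.51
Import VAT = 252657.51 × 15% = 37898.63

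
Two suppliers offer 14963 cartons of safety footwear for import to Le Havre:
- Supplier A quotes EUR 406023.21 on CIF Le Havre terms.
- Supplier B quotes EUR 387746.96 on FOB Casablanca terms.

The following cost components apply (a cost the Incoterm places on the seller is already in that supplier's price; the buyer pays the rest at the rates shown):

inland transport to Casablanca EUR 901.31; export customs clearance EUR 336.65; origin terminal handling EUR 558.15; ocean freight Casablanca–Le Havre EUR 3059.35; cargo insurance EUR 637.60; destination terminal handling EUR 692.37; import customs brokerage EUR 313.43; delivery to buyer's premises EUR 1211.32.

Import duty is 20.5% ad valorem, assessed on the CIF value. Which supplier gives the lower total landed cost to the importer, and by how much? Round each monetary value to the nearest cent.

Supplier B is cheaper by EUR 17568.06

Supplier A (CIF):
The CIF price already equals the CIF value: 406023.21
Import duty = 406023.21 × 20.5% = 83234.76
Buyer bears (A): 692.37 + 313.43 + 1211.32 = 2217.12
Landed cost (A) = invoice 406023.21 + 2217.12 + duty 83234.76 = 491475.09
Supplier B (FOB):
CIF value = FOB price + freight + insurance = 387746.96 + 3059.35 + 637.60 = 391443.91
Import duty = 391443.91 × 20.5% = 80246.00
Buyer bears (B): 3059.35 + 637.60 + 692.37 + 313.43 + 1211.32 = 5914.07
Landed cost (B) = invoice 387746.96 + 5914.07 + duty 80246.00 = 473907.03
Difference = |491475.09 − 473907.03| = 17568.06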